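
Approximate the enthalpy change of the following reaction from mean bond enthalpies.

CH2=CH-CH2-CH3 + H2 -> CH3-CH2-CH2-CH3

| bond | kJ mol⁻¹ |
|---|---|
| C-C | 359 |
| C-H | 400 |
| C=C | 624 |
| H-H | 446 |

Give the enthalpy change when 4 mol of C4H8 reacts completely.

Bonds broken (reactants):
  C-C: 2 × 359 = 718
  C-H: 8 × 400 = 3200
  C=C: 1 × 624 = 624
  H-H: 1 × 446 = 446
  Σ(broken) = 4988 kJ
Bonds formed (products):
  C-C: 3 × 359 = 1077
  C-H: 10 × 400 = 4000
  Σ(formed) = 5077 kJ
ΔH = Σ(broken) − Σ(formed) = 4988 − 5077 = −89 kJ
For 4× the reaction as written: 4 × (−89) = −356 kJ

ΔH = −356 kJ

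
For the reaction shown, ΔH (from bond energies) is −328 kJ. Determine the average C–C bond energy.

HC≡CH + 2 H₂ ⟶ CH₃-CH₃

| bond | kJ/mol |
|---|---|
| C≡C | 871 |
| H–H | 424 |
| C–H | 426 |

D(C–C) ≈ 343 kJ/mol

Let D be the C–C bond energy.
Σ(broken) = 1×871 + 2×426 + 2×424 = 2571
Σ(formed) = 1×D + 6×426 = 2556 + D
ΔH = Σ(broken) − Σ(formed) = (2571) − (2556 + D) = +15 − D
Setting this equal to −328 kJ gives D = 343 kJ/mol.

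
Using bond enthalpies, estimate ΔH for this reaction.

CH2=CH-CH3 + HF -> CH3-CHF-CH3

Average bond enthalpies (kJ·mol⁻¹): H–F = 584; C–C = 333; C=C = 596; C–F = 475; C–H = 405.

Bonds broken (reactants):
  C–C: 1 × 333 = 333
  C–H: 6 × 405 = 2430
  C=C: 1 × 596 = 596
  H–F: 1 × 584 = 584
  Σ(broken) = 3943 kJ
Bonds formed (products):
  C–C: 2 × 333 = 666
  C–F: 1 × 475 = 475
  C–H: 7 × 405 = 2835
  Σ(formed) = 3976 kJ
ΔH = Σ(broken) − Σ(formed) = 3943 − 3976 = −33 kJ

ΔH ≈ −33 kJ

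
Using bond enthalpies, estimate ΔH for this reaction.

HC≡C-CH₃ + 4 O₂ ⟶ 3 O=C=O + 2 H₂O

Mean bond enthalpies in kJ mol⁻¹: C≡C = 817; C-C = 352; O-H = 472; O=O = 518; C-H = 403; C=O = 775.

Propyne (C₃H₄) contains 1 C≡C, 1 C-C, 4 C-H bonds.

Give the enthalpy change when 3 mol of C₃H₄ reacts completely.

Bonds broken (reactants):
  C≡C: 1 × 817 = 817
  C-C: 1 × 352 = 352
  C-H: 4 × 403 = 1612
  O=O: 4 × 518 = 2072
  Σ(broken) = 4853 kJ
Bonds formed (products):
  C=O: 6 × 775 = 4650
  O-H: 4 × 472 = 1888
  Σ(formed) = 6538 kJ
ΔH = Σ(broken) − Σ(formed) = 4853 − 6538 = −1685 kJ
For 3× the reaction as written: 3 × (−1685) = −5055 kJ

ΔH = −5055 kJ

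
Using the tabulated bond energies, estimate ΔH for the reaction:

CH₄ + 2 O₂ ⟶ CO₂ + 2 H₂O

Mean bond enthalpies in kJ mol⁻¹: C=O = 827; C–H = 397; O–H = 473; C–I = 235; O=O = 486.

ΔH ≈ −986 kJ

Bonds broken (reactants):
  C–H: 4 × 397 = 1588
  O=O: 2 × 486 = 972
  Σ(broken) = 2560 kJ
Bonds formed (products):
  C=O: 2 × 827 = 1654
  O–H: 4 × 473 = 1892
  Σ(formed) = 3546 kJ
ΔH = Σ(broken) − Σ(formed) = 2560 − 3546 = −986 kJ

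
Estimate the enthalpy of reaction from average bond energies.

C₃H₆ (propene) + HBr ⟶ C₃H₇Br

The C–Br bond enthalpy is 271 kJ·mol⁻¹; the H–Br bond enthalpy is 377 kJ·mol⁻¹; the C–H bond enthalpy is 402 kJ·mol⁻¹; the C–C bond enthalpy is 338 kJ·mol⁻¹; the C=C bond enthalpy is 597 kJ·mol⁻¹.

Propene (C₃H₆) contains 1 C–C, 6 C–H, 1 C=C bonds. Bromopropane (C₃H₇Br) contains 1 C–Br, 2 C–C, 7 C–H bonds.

Bonds broken (reactants):
  C–C: 1 × 338 = 338
  C–H: 6 × 402 = 2412
  C=C: 1 × 597 = 597
  H–Br: 1 × 377 = 377
  Σ(broken) = 3724 kJ
Bonds formed (products):
  C–Br: 1 × 271 = 271
  C–C: 2 × 338 = 676
  C–H: 7 × 402 = 2814
  Σ(formed) = 3761 kJ
ΔH = Σ(broken) − Σ(formed) = 3724 − 3761 = −37 kJ

ΔH ≈ −37 kJ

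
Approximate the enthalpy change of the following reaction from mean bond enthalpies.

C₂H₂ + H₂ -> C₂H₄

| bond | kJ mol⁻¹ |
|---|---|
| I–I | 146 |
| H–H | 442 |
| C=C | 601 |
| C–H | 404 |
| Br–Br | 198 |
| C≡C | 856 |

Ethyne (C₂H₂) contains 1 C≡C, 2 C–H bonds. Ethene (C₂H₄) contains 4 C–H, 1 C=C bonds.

ΔH ≈ −111 kJ

Bonds broken (reactants):
  C≡C: 1 × 856 = 856
  C–H: 2 × 404 = 808
  H–H: 1 × 442 = 442
  Σ(broken) = 2106 kJ
Bonds formed (products):
  C–H: 4 × 404 = 1616
  C=C: 1 × 601 = 601
  Σ(formed) = 2217 kJ
ΔH = Σ(broken) − Σ(formed) = 2106 − 2217 = −111 kJ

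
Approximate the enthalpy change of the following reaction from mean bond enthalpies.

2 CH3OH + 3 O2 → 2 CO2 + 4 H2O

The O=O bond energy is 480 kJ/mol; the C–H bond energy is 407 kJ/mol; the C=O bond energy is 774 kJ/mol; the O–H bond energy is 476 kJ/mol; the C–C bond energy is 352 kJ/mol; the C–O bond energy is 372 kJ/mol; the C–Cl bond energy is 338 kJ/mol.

ΔH ≈ −1326 kJ

Bonds broken (reactants):
  C–H: 6 × 407 = 2442
  C–O: 2 × 372 = 744
  O–H: 2 × 476 = 952
  O=O: 3 × 480 = 1440
  Σ(broken) = 5578 kJ
Bonds formed (products):
  C=O: 4 × 774 = 3096
  O–H: 8 × 476 = 3808
  Σ(formed) = 6904 kJ
ΔH = Σ(broken) − Σ(formed) = 5578 − 6904 = −1326 kJ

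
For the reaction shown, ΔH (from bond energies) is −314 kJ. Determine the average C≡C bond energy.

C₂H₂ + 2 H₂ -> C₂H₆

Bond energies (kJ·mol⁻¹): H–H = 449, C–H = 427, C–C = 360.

D(C≡C) ≈ 856 kJ/mol

Let D be the C≡C bond energy.
Σ(broken) = 1×D + 2×427 + 2×449 = 1752 + D
Σ(formed) = 1×360 + 6×427 = 2922
ΔH = Σ(broken) − Σ(formed) = (1752 + D) − (2922) = −1170 + D
Setting this equal to −314 kJ gives D = 856 kJ/mol.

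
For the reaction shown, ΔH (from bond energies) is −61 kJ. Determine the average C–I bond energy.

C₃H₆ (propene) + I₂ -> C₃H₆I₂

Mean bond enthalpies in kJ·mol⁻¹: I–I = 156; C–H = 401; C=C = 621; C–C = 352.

Let D be the C–I bond energy.
Σ(broken) = 1×352 + 6×401 + 1×621 + 1×156 = 3535
Σ(formed) = 2×352 + 6×401 + 2×D = 3110 + 2D
ΔH = Σ(broken) − Σ(formed) = (3535) − (3110 + 2D) = +425 − 2D
Setting this equal to −61 kJ gives 2D = 486, so D = 243 kJ/mol.

D(C–I) ≈ 243 kJ/mol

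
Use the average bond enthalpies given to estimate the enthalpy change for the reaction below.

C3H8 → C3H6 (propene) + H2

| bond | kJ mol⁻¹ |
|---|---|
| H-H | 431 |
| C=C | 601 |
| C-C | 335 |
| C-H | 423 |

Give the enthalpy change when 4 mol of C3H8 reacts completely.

Bonds broken (reactants):
  C-C: 2 × 335 = 670
  C-H: 8 × 423 = 3384
  Σ(broken) = 4054 kJ
Bonds formed (products):
  C-C: 1 × 335 = 335
  C-H: 6 × 423 = 2538
  C=C: 1 × 601 = 601
  H-H: 1 × 431 = 431
  Σ(formed) = 3905 kJ
ΔH = Σ(broken) − Σ(formed) = 4054 − 3905 = +149 kJ
For 4× the reaction as written: 4 × (+149) = +596 kJ

ΔH = +596 kJ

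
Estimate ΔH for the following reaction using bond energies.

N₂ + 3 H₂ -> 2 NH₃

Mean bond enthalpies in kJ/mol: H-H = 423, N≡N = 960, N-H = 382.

ΔH ≈ −63 kJ

Bonds broken (reactants):
  H-H: 3 × 423 = 1269
  N≡N: 1 × 960 = 960
  Σ(broken) = 2229 kJ
Bonds formed (products):
  N-H: 6 × 382 = 2292
  Σ(formed) = 2292 kJ
ΔH = Σ(broken) − Σ(formed) = 2229 − 2292 = −63 kJ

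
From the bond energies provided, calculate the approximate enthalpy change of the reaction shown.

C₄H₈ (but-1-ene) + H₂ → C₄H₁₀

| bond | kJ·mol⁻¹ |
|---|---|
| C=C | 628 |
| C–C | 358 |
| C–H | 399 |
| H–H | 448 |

Bonds broken (reactants):
  C–C: 2 × 358 = 716
  C–H: 8 × 399 = 3192
  C=C: 1 × 628 = 628
  H–H: 1 × 448 = 448
  Σ(broken) = 4984 kJ
Bonds formed (products):
  C–C: 3 × 358 = 1074
  C–H: 10 × 399 = 3990
  Σ(formed) = 5064 kJ
ΔH = Σ(broken) − Σ(formed) = 4984 − 5064 = −80 kJ

ΔH ≈ −80 kJ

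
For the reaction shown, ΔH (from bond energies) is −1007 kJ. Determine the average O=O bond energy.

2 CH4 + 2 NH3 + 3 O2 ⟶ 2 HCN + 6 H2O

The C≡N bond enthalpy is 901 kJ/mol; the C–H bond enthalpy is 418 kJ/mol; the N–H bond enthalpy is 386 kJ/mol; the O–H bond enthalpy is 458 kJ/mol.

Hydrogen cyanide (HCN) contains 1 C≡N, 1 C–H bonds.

D(O=O) ≈ 489 kJ/mol

Let D be the O=O bond energy.
Σ(broken) = 8×418 + 6×386 + 3×D = 5660 + 3D
Σ(formed) = 2×901 + 2×418 + 12×458 = 8134
ΔH = Σ(broken) − Σ(formed) = (5660 + 3D) − (8134) = −2474 + 3D
Setting this equal to −1007 kJ gives 3D = 1467, so D = 489 kJ/mol.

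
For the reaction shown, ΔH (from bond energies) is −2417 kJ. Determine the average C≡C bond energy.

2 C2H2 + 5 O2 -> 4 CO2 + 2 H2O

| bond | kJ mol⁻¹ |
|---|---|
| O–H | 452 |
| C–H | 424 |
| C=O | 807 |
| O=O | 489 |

D(C≡C) ≈ 853 kJ/mol

Let D be the C≡C bond energy.
Σ(broken) = 2×D + 4×424 + 5×489 = 4141 + 2D
Σ(formed) = 8×807 + 4×452 = 8264
ΔH = Σ(broken) − Σ(formed) = (4141 + 2D) − (8264) = −4123 + 2D
Setting this equal to −2417 kJ gives 2D = 1706, so D = 853 kJ/mol.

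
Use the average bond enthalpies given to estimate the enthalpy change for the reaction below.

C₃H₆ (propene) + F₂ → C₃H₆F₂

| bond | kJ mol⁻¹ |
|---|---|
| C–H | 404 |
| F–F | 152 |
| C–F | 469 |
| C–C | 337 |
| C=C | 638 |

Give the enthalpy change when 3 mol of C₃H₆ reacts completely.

ΔH = −1455 kJ

Bonds broken (reactants):
  C–C: 1 × 337 = 337
  C–H: 6 × 404 = 2424
  C=C: 1 × 638 = 638
  F–F: 1 × 152 = 152
  Σ(broken) = 3551 kJ
Bonds formed (products):
  C–C: 2 × 337 = 674
  C–F: 2 × 469 = 938
  C–H: 6 × 404 = 2424
  Σ(formed) = 4036 kJ
ΔH = Σ(broken) − Σ(formed) = 3551 − 4036 = −485 kJ
For 3× the reaction as written: 3 × (−485) = −1455 kJ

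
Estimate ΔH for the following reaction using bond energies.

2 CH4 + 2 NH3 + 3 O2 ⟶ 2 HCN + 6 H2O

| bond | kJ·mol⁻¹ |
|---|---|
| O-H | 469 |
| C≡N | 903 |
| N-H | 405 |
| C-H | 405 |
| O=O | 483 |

ΔH ≈ −1125 kJ

Bonds broken (reactants):
  C-H: 8 × 405 = 3240
  N-H: 6 × 405 = 2430
  O=O: 3 × 483 = 1449
  Σ(broken) = 7119 kJ
Bonds formed (products):
  C≡N: 2 × 903 = 1806
  C-H: 2 × 405 = 810
  O-H: 12 × 469 = 5628
  Σ(formed) = 8244 kJ
ΔH = Σ(broken) − Σ(formed) = 7119 − 8244 = −1125 kJ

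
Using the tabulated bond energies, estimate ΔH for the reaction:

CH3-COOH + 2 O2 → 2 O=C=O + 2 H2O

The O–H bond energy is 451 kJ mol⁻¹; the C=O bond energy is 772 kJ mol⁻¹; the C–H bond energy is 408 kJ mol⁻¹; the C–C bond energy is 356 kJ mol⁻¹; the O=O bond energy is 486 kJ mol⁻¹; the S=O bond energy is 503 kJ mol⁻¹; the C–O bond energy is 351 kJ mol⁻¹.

ΔH ≈ −766 kJ

Bonds broken (reactants):
  C–C: 1 × 356 = 356
  C–H: 3 × 408 = 1224
  C–O: 1 × 351 = 351
  C=O: 1 × 772 = 772
  O–H: 1 × 451 = 451
  O=O: 2 × 486 = 972
  Σ(broken) = 4126 kJ
Bonds formed (products):
  C=O: 4 × 772 = 3088
  O–H: 4 × 451 = 1804
  Σ(formed) = 4892 kJ
ΔH = Σ(broken) − Σ(formed) = 4126 − 4892 = −766 kJ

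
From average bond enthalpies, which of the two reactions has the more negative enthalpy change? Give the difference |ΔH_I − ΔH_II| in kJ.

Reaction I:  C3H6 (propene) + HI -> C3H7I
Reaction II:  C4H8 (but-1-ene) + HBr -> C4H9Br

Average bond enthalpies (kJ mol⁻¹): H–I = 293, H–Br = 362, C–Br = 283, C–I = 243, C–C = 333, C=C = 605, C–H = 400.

Reaction I, by 29 kJ

Reaction I:
  Bonds broken (reactants):
    C–C: 1 × 333 = 333
    C–H: 6 × 400 = 2400
    C=C: 1 × 605 = 605
    H–I: 1 × 293 = 293
    Σ(broken) = 3631 kJ
  Bonds formed (products):
    C–C: 2 × 333 = 666
    C–H: 7 × 400 = 2800
    C–I: 1 × 243 = 243
    Σ(formed) = 3709 kJ
  ΔH_I = 3631 − 3709 = −78 kJ
Reaction II:
  Bonds broken (reactants):
    C–C: 2 × 333 = 666
    C–H: 8 × 400 = 3200
    C=C: 1 × 605 = 605
    H–Br: 1 × 362 = 362
    Σ(broken) = 4833 kJ
  Bonds formed (products):
    C–Br: 1 × 283 = 283
    C–C: 3 × 333 = 999
    C–H: 9 × 400 = 3600
    Σ(formed) = 4882 kJ
  ΔH_II = 4833 − 4882 = −49 kJ
ΔH_I − ΔH_II = −29 kJ, so reaction I has the more negative ΔH; |ΔH_I − ΔH_II| = 29 kJ.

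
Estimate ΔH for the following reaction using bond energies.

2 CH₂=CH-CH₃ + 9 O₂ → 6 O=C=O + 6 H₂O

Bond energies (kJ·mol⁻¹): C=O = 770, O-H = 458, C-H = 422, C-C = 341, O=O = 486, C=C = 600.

Bonds broken (reactants):
  C-C: 2 × 341 = 682
  C-H: 12 × 422 = 5064
  C=C: 2 × 600 = 1200
  O=O: 9 × 486 = 4374
  Σ(broken) = 11320 kJ
Bonds formed (products):
  C=O: 12 × 770 = 9240
  O-H: 12 × 458 = 5496
  Σ(formed) = 14736 kJ
ΔH = Σ(broken) − Σ(formed) = 11320 − 14736 = −3416 kJ

ΔH ≈ −3416 kJ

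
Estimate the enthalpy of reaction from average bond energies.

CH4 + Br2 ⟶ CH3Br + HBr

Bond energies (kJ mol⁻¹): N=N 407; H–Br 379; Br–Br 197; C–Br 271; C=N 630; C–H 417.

Bonds broken (reactants):
  Br–Br: 1 × 197 = 197
  C–H: 4 × 417 = 1668
  Σ(broken) = 1865 kJ
Bonds formed (products):
  C–Br: 1 × 271 = 271
  C–H: 3 × 417 = 1251
  H–Br: 1 × 379 = 379
  Σ(formed) = 1901 kJ
ΔH = Σ(broken) − Σ(formed) = 1865 − 1901 = −36 kJ

ΔH ≈ −36 kJ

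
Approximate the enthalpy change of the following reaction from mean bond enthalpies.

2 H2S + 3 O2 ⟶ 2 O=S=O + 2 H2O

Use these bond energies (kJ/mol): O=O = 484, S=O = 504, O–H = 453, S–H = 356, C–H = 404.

ΔH ≈ −952 kJ

Bonds broken (reactants):
  O=O: 3 × 484 = 1452
  S–H: 4 × 356 = 1424
  Σ(broken) = 2876 kJ
Bonds formed (products):
  O–H: 4 × 453 = 1812
  S=O: 4 × 504 = 2016
  Σ(formed) = 3828 kJ
ΔH = Σ(broken) − Σ(formed) = 2876 − 3828 = −952 kJ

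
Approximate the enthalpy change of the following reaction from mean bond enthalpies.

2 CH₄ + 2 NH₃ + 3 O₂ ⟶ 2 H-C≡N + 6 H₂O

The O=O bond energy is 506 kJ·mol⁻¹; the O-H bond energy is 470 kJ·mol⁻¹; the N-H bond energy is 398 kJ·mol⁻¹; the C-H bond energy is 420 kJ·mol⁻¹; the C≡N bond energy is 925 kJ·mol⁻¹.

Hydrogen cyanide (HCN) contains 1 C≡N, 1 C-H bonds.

ΔH ≈ −1064 kJ

Bonds broken (reactants):
  C-H: 8 × 420 = 3360
  N-H: 6 × 398 = 2388
  O=O: 3 × 506 = 1518
  Σ(broken) = 7266 kJ
Bonds formed (products):
  C≡N: 2 × 925 = 1850
  C-H: 2 × 420 = 840
  O-H: 12 × 470 = 5640
  Σ(formed) = 8330 kJ
ΔH = Σ(broken) − Σ(formed) = 7266 − 8330 = −1064 kJ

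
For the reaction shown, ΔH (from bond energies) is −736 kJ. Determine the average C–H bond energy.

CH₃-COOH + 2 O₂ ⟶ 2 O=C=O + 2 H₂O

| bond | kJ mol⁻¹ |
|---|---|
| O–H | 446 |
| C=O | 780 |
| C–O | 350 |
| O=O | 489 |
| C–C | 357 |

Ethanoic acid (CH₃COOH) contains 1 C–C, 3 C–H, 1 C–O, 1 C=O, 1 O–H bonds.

Let D be the C–H bond energy.
Σ(broken) = 1×357 + 3×D + 1×350 + 1×780 + 1×446 + 2×489 = 2911 + 3D
Σ(formed) = 4×780 + 4×446 = 4904
ΔH = Σ(broken) − Σ(formed) = (2911 + 3D) − (4904) = −1993 + 3D
Setting this equal to −736 kJ gives 3D = 1257, so D = 419 kJ/mol.

D(C–H) ≈ 419 kJ/mol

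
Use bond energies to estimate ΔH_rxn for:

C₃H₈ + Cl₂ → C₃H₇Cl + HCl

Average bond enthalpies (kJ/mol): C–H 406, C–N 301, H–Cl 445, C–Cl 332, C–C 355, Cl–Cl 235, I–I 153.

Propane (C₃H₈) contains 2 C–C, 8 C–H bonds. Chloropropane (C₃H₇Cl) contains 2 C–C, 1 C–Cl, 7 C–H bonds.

Bonds broken (reactants):
  C–C: 2 × 355 = 710
  C–H: 8 × 406 = 3248
  Cl–Cl: 1 × 235 = 235
  Σ(broken) = 4193 kJ
Bonds formed (products):
  C–C: 2 × 355 = 710
  C–Cl: 1 × 332 = 332
  C–H: 7 × 406 = 2842
  H–Cl: 1 × 445 = 445
  Σ(formed) = 4329 kJ
ΔH = Σ(broken) − Σ(formed) = 4193 − 4329 = −136 kJ

ΔH ≈ −136 kJ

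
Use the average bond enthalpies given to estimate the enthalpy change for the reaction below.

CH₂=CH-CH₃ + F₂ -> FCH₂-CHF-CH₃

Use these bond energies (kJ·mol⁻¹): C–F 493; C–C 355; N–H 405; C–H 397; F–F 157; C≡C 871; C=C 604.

ΔH ≈ −580 kJ

Bonds broken (reactants):
  C–C: 1 × 355 = 355
  C–H: 6 × 397 = 2382
  C=C: 1 × 604 = 604
  F–F: 1 × 157 = 157
  Σ(broken) = 3498 kJ
Bonds formed (products):
  C–C: 2 × 355 = 710
  C–F: 2 × 493 = 986
  C–H: 6 × 397 = 2382
  Σ(formed) = 4078 kJ
ΔH = Σ(broken) − Σ(formed) = 3498 − 4078 = −580 kJ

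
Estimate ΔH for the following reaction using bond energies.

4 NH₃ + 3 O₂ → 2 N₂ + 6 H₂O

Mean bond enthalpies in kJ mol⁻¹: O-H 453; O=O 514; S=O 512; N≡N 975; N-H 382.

ΔH ≈ −1260 kJ

Bonds broken (reactants):
  N-H: 12 × 382 = 4584
  O=O: 3 × 514 = 1542
  Σ(broken) = 6126 kJ
Bonds formed (products):
  N≡N: 2 × 975 = 1950
  O-H: 12 × 453 = 5436
  Σ(formed) = 7386 kJ
ΔH = Σ(broken) − Σ(formed) = 6126 − 7386 = −1260 kJ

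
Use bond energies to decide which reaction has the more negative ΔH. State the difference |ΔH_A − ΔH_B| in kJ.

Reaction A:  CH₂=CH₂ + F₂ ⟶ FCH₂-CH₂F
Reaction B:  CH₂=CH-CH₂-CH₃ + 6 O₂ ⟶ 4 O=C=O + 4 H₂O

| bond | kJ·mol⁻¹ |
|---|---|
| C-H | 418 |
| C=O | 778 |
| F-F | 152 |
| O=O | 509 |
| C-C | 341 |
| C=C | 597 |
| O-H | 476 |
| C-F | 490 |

Reaction B, by 1783 kJ

Reaction A:
  Bonds broken (reactants):
    C-H: 4 × 418 = 1672
    C=C: 1 × 597 = 597
    F-F: 1 × 152 = 152
    Σ(broken) = 2421 kJ
  Bonds formed (products):
    C-C: 1 × 341 = 341
    C-F: 2 × 490 = 980
    C-H: 4 × 418 = 1672
    Σ(formed) = 2993 kJ
  ΔH_A = 2421 − 2993 = −572 kJ
Reaction B:
  Bonds broken (reactants):
    C-C: 2 × 341 = 682
    C-H: 8 × 418 = 3344
    C=C: 1 × 597 = 597
    O=O: 6 × 509 = 3054
    Σ(broken) = 7677 kJ
  Bonds formed (products):
    C=O: 8 × 778 = 6224
    O-H: 8 × 476 = 3808
    Σ(formed) = 10032 kJ
  ΔH_B = 7677 − 10032 = −2355 kJ
ΔH_A − ΔH_B = +1783 kJ, so reaction B has the more negative ΔH; |ΔH_A − ΔH_B| = 1783 kJ.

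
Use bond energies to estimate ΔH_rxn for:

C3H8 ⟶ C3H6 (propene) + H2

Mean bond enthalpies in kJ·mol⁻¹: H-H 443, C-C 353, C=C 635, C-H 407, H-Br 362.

ΔH ≈ +89 kJ

Bonds broken (reactants):
  C-C: 2 × 353 = 706
  C-H: 8 × 407 = 3256
  Σ(broken) = 3962 kJ
Bonds formed (products):
  C-C: 1 × 353 = 353
  C-H: 6 × 407 = 2442
  C=C: 1 × 635 = 635
  H-H: 1 × 443 = 443
  Σ(formed) = 3873 kJ
ΔH = Σ(broken) − Σ(formed) = 3962 − 3873 = +89 kJ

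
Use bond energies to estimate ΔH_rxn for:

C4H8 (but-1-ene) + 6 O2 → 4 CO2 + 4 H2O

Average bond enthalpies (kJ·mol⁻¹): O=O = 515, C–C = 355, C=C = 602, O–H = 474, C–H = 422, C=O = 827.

Bonds broken (reactants):
  C–C: 2 × 355 = 710
  C–H: 8 × 422 = 3376
  C=C: 1 × 602 = 602
  O=O: 6 × 515 = 3090
  Σ(broken) = 7778 kJ
Bonds formed (products):
  C=O: 8 × 827 = 6616
  O–H: 8 × 474 = 3792
  Σ(formed) = 10408 kJ
ΔH = Σ(broken) − Σ(formed) = 7778 − 10408 = −2630 kJ

ΔH ≈ −2630 kJ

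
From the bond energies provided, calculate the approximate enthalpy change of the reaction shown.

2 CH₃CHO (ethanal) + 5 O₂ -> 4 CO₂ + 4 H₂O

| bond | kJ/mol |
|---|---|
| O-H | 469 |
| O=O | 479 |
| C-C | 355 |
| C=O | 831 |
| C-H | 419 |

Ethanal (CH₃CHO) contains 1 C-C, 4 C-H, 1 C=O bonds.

ΔH ≈ −2281 kJ

Bonds broken (reactants):
  C-C: 2 × 355 = 710
  C-H: 8 × 419 = 3352
  C=O: 2 × 831 = 1662
  O=O: 5 × 479 = 2395
  Σ(broken) = 8119 kJ
Bonds formed (products):
  C=O: 8 × 831 = 6648
  O-H: 8 × 469 = 3752
  Σ(formed) = 10400 kJ
ΔH = Σ(broken) − Σ(formed) = 8119 − 10400 = −2281 kJ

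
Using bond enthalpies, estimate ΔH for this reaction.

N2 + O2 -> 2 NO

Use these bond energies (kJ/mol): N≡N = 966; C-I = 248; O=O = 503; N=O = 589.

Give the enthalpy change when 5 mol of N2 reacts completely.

ΔH = +1455 kJ

Bonds broken (reactants):
  N≡N: 1 × 966 = 966
  O=O: 1 × 503 = 503
  Σ(broken) = 1469 kJ
Bonds formed (products):
  N=O: 2 × 589 = 1178
  Σ(formed) = 1178 kJ
ΔH = Σ(broken) − Σ(formed) = 1469 − 1178 = +291 kJ
For 5× the reaction as written: 5 × (+291) = +1455 kJ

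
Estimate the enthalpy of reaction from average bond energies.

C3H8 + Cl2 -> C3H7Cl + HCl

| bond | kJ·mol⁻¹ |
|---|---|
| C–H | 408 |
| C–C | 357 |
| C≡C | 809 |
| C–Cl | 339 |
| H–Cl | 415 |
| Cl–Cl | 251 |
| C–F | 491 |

ΔH ≈ −95 kJ

Bonds broken (reactants):
  C–C: 2 × 357 = 714
  C–H: 8 × 408 = 3264
  Cl–Cl: 1 × 251 = 251
  Σ(broken) = 4229 kJ
Bonds formed (products):
  C–C: 2 × 357 = 714
  C–Cl: 1 × 339 = 339
  C–H: 7 × 408 = 2856
  H–Cl: 1 × 415 = 415
  Σ(formed) = 4324 kJ
ΔH = Σ(broken) − Σ(formed) = 4229 − 4324 = −95 kJ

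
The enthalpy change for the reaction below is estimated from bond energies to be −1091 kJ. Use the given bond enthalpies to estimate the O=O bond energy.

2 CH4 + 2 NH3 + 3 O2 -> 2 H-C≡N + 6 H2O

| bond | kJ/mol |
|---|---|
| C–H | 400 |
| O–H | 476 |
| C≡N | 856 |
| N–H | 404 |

Let D be the O=O bond energy.
Σ(broken) = 8×400 + 6×404 + 3×D = 5624 + 3D
Σ(formed) = 2×856 + 2×400 + 12×476 = 8224
ΔH = Σ(broken) − Σ(formed) = (5624 + 3D) − (8224) = −2600 + 3D
Setting this equal to −1091 kJ gives 3D = 1509, so D = 503 kJ/mol.

D(O=O) ≈ 503 kJ/mol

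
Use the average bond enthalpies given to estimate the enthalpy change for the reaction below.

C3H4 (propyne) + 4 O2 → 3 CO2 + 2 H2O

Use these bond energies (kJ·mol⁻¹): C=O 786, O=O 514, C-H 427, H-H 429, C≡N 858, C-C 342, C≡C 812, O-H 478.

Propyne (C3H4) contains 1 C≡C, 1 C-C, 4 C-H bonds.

Bonds broken (reactants):
  C≡C: 1 × 812 = 812
  C-C: 1 × 342 = 342
  C-H: 4 × 427 = 1708
  O=O: 4 × 514 = 2056
  Σ(broken) = 4918 kJ
Bonds formed (products):
  C=O: 6 × 786 = 4716
  O-H: 4 × 478 = 1912
  Σ(formed) = 6628 kJ
ΔH = Σ(broken) − Σ(formed) = 4918 − 6628 = −1710 kJ

ΔH ≈ −1710 kJ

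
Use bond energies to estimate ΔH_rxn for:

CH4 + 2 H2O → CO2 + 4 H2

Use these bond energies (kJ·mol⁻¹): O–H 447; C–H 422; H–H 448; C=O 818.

Bonds broken (reactants):
  C–H: 4 × 422 = 1688
  O–H: 4 × 447 = 1788
  Σ(broken) = 3476 kJ
Bonds formed (products):
  C=O: 2 × 818 = 1636
  H–H: 4 × 448 = 1792
  Σ(formed) = 3428 kJ
ΔH = Σ(broken) − Σ(formed) = 3476 − 3428 = +48 kJ

ΔH ≈ +48 kJ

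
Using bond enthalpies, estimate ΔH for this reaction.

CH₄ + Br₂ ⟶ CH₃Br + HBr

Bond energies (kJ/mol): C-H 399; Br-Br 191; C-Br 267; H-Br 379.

ΔH ≈ −56 kJ

Bonds broken (reactants):
  Br-Br: 1 × 191 = 191
  C-H: 4 × 399 = 1596
  Σ(broken) = 1787 kJ
Bonds formed (products):
  C-Br: 1 × 267 = 267
  C-H: 3 × 399 = 1197
  H-Br: 1 × 379 = 379
  Σ(formed) = 1843 kJ
ΔH = Σ(broken) − Σ(formed) = 1787 − 1843 = −56 kJ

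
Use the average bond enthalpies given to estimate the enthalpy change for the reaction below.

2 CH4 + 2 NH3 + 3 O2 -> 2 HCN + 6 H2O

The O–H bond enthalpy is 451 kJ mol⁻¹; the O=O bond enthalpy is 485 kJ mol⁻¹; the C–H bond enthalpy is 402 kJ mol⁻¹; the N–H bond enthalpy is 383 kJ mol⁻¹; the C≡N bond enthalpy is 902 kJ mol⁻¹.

ΔH ≈ −1051 kJ

Bonds broken (reactants):
  C–H: 8 × 402 = 3216
  N–H: 6 × 383 = 2298
  O=O: 3 × 485 = 1455
  Σ(broken) = 6969 kJ
Bonds formed (products):
  C≡N: 2 × 902 = 1804
  C–H: 2 × 402 = 804
  O–H: 12 × 451 = 5412
  Σ(formed) = 8020 kJ
ΔH = Σ(broken) − Σ(formed) = 6969 − 8020 = −1051 kJ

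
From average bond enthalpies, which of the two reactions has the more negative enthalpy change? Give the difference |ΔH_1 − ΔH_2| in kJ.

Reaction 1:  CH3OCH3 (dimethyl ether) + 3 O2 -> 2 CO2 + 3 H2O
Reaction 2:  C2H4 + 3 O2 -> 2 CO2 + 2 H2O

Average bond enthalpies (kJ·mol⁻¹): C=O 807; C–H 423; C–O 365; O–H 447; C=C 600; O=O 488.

Reaction 2, by 82 kJ

Reaction 1:
  Bonds broken (reactants):
    C–H: 6 × 423 = 2538
    C–O: 2 × 365 = 730
    O=O: 3 × 488 = 1464
    Σ(broken) = 4732 kJ
  Bonds formed (products):
    C=O: 4 × 807 = 3228
    O–H: 6 × 447 = 2682
    Σ(formed) = 5910 kJ
  ΔH_1 = 4732 − 5910 = −1178 kJ
Reaction 2:
  Bonds broken (reactants):
    C–H: 4 × 423 = 1692
    C=C: 1 × 600 = 600
    O=O: 3 × 488 = 1464
    Σ(broken) = 3756 kJ
  Bonds formed (products):
    C=O: 4 × 807 = 3228
    O–H: 4 × 447 = 1788
    Σ(formed) = 5016 kJ
  ΔH_2 = 3756 − 5016 = −1260 kJ
ΔH_1 − ΔH_2 = +82 kJ, so reaction 2 has the more negative ΔH; |ΔH_1 − ΔH_2| = 82 kJ.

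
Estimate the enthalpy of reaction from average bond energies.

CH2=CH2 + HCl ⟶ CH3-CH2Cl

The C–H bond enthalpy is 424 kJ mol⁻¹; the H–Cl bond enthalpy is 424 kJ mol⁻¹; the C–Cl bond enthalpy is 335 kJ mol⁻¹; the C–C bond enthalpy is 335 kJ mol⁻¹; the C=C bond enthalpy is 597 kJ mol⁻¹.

ΔH ≈ −73 kJ

Bonds broken (reactants):
  C–H: 4 × 424 = 1696
  C=C: 1 × 597 = 597
  H–Cl: 1 × 424 = 424
  Σ(broken) = 2717 kJ
Bonds formed (products):
  C–C: 1 × 335 = 335
  C–Cl: 1 × 335 = 335
  C–H: 5 × 424 = 2120
  Σ(formed) = 2790 kJ
ΔH = Σ(broken) − Σ(formed) = 2717 − 2790 = −73 kJ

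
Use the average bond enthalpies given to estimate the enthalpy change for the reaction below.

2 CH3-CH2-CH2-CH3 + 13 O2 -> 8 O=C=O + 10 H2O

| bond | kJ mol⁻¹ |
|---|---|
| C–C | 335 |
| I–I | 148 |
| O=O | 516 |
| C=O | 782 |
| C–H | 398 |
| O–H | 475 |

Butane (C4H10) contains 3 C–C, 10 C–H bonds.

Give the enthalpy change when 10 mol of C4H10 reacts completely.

Bonds broken (reactants):
  C–C: 6 × 335 = 2010
  C–H: 20 × 398 = 7960
  O=O: 13 × 516 = 6708
  Σ(broken) = 16678 kJ
Bonds formed (products):
  C=O: 16 × 782 = 12512
  O–H: 20 × 475 = 9500
  Σ(formed) = 22012 kJ
ΔH = Σ(broken) − Σ(formed) = 16678 − 22012 = −5334 kJ
For 5× the reaction as written: 5 × (−5334) = −26670 kJ

ΔH = −26670 kJ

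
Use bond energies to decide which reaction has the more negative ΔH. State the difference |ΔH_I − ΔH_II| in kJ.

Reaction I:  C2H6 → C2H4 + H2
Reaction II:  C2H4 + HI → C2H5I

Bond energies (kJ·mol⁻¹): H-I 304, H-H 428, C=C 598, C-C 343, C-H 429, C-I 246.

Reaction I:
  Bonds broken (reactants):
    C-C: 1 × 343 = 343
    C-H: 6 × 429 = 2574
    Σ(broken) = 2917 kJ
  Bonds formed (products):
    C-H: 4 × 429 = 1716
    C=C: 1 × 598 = 598
    H-H: 1 × 428 = 428
    Σ(formed) = 2742 kJ
  ΔH_I = 2917 − 2742 = +175 kJ
Reaction II:
  Bonds broken (reactants):
    C-H: 4 × 429 = 1716
    C=C: 1 × 598 = 598
    H-I: 1 × 304 = 304
    Σ(broken) = 2618 kJ
  Bonds formed (products):
    C-C: 1 × 343 = 343
    C-H: 5 × 429 = 2145
    C-I: 1 × 246 = 246
    Σ(formed) = 2734 kJ
  ΔH_II = 2618 − 2734 = −116 kJ
ΔH_I − ΔH_II = +291 kJ, so reaction II has the more negative ΔH; |ΔH_I − ΔH_II| = 291 kJ.

Reaction II, by 291 kJ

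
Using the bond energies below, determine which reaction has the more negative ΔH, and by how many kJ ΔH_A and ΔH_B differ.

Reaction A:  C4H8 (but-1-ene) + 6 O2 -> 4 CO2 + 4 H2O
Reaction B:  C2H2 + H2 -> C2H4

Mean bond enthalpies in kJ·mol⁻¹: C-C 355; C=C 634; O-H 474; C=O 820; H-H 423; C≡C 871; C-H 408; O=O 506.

Reaction A:
  Bonds broken (reactants):
    C-C: 2 × 355 = 710
    C-H: 8 × 408 = 3264
    C=C: 1 × 634 = 634
    O=O: 6 × 506 = 3036
    Σ(broken) = 7644 kJ
  Bonds formed (products):
    C=O: 8 × 820 = 6560
    O-H: 8 × 474 = 3792
    Σ(formed) = 10352 kJ
  ΔH_A = 7644 − 10352 = −2708 kJ
Reaction B:
  Bonds broken (reactants):
    C≡C: 1 × 871 = 871
    C-H: 2 × 408 = 816
    H-H: 1 × 423 = 423
    Σ(broken) = 2110 kJ
  Bonds formed (products):
    C-H: 4 × 408 = 1632
    C=C: 1 × 634 = 634
    Σ(formed) = 2266 kJ
  ΔH_B = 2110 − 2266 = −156 kJ
ΔH_A − ΔH_B = −2552 kJ, so reaction A has the more negative ΔH; |ΔH_A − ΔH_B| = 2552 kJ.

Reaction A, by 2552 kJ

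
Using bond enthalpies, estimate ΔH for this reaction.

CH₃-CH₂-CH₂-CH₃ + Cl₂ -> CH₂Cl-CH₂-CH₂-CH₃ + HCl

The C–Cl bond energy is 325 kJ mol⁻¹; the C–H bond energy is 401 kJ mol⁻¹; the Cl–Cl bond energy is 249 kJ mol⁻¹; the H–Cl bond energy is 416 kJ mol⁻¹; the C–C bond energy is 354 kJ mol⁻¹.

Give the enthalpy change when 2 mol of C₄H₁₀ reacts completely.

Bonds broken (reactants):
  C–C: 3 × 354 = 1062
  C–H: 10 × 401 = 4010
  Cl–Cl: 1 × 249 = 249
  Σ(broken) = 5321 kJ
Bonds formed (products):
  C–C: 3 × 354 = 1062
  C–Cl: 1 × 325 = 325
  C–H: 9 × 401 = 3609
  H–Cl: 1 × 416 = 416
  Σ(formed) = 5412 kJ
ΔH = Σ(broken) − Σ(formed) = 5321 − 5412 = −91 kJ
For 2× the reaction as written: 2 × (−91) = −182 kJ

ΔH = −182 kJ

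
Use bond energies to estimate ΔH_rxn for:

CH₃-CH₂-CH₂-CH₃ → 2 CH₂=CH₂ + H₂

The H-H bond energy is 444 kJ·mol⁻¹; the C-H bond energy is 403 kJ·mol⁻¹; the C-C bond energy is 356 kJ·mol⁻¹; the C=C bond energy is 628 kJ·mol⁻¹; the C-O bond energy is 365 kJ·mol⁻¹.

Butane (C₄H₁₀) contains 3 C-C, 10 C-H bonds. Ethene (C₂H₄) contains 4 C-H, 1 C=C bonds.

Bonds broken (reactants):
  C-C: 3 × 356 = 1068
  C-H: 10 × 403 = 4030
  Σ(broken) = 5098 kJ
Bonds formed (products):
  C-H: 8 × 403 = 3224
  C=C: 2 × 628 = 1256
  H-H: 1 × 444 = 444
  Σ(formed) = 4924 kJ
ΔH = Σ(broken) − Σ(formed) = 5098 − 4924 = +174 kJ

ΔH ≈ +174 kJ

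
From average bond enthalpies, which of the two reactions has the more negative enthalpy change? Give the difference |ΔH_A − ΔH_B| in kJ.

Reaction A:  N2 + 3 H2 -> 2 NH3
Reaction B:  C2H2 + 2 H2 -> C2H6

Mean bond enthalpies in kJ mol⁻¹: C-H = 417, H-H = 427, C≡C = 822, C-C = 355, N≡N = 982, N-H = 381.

Reaction B, by 324 kJ

Reaction A:
  Bonds broken (reactants):
    H-H: 3 × 427 = 1281
    N≡N: 1 × 982 = 982
    Σ(broken) = 2263 kJ
  Bonds formed (products):
    N-H: 6 × 381 = 2286
    Σ(formed) = 2286 kJ
  ΔH_A = 2263 − 2286 = −23 kJ
Reaction B:
  Bonds broken (reactants):
    C≡C: 1 × 822 = 822
    C-H: 2 × 417 = 834
    H-H: 2 × 427 = 854
    Σ(broken) = 2510 kJ
  Bonds formed (products):
    C-C: 1 × 355 = 355
    C-H: 6 × 417 = 2502
    Σ(formed) = 2857 kJ
  ΔH_B = 2510 − 2857 = −347 kJ
ΔH_A − ΔH_B = +324 kJ, so reaction B has the more negative ΔH; |ΔH_A − ΔH_B| = 324 kJ.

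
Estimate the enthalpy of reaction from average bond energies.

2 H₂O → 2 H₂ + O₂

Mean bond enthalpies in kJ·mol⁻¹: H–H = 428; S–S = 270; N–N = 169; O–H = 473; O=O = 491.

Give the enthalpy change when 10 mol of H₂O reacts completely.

Bonds broken (reactants):
  O–H: 4 × 473 = 1892
  Σ(broken) = 1892 kJ
Bonds formed (products):
  H–H: 2 × 428 = 856
  O=O: 1 × 491 = 491
  Σ(formed) = 1347 kJ
ΔH = Σ(broken) − Σ(formed) = 1892 − 1347 = +545 kJ
For 5× the reaction as written: 5 × (+545) = +2725 kJ

ΔH = +2725 kJ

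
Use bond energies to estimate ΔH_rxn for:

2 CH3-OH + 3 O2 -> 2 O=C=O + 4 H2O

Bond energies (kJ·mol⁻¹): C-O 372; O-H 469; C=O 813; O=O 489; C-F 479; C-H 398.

ΔH ≈ −1467 kJ

Bonds broken (reactants):
  C-H: 6 × 398 = 2388
  C-O: 2 × 372 = 744
  O-H: 2 × 469 = 938
  O=O: 3 × 489 = 1467
  Σ(broken) = 5537 kJ
Bonds formed (products):
  C=O: 4 × 813 = 3252
  O-H: 8 × 469 = 3752
  Σ(formed) = 7004 kJ
ΔH = Σ(broken) − Σ(formed) = 5537 − 7004 = −1467 kJ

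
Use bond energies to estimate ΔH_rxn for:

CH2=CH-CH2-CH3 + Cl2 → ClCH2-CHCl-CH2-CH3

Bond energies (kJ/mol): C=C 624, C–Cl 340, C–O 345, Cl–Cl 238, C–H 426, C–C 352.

Bonds broken (reactants):
  C–C: 2 × 352 = 704
  C–H: 8 × 426 = 3408
  C=C: 1 × 624 = 624
  Cl–Cl: 1 × 238 = 238
  Σ(broken) = 4974 kJ
Bonds formed (products):
  C–C: 3 × 352 = 1056
  C–Cl: 2 × 340 = 680
  C–H: 8 × 426 = 3408
  Σ(formed) = 5144 kJ
ΔH = Σ(broken) − Σ(formed) = 4974 − 5144 = −170 kJ

ΔH ≈ −170 kJ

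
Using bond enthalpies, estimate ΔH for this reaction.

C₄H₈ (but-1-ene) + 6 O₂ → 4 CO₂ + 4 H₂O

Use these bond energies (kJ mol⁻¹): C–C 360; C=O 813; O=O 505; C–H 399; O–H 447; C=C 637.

ΔH ≈ −2501 kJ

Bonds broken (reactants):
  C–C: 2 × 360 = 720
  C–H: 8 × 399 = 3192
  C=C: 1 × 637 = 637
  O=O: 6 × 505 = 3030
  Σ(broken) = 7579 kJ
Bonds formed (products):
  C=O: 8 × 813 = 6504
  O–H: 8 × 447 = 3576
  Σ(formed) = 10080 kJ
ΔH = Σ(broken) − Σ(formed) = 7579 − 10080 = −2501 kJ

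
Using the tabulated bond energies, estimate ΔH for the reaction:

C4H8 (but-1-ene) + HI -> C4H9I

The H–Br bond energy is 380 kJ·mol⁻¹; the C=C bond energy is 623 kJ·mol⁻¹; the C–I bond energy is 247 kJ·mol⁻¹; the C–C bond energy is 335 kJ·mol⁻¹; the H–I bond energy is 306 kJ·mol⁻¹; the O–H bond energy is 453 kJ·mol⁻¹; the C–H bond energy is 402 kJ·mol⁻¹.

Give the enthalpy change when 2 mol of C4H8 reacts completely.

Bonds broken (reactants):
  C–C: 2 × 335 = 670
  C–H: 8 × 402 = 3216
  C=C: 1 × 623 = 623
  H–I: 1 × 306 = 306
  Σ(broken) = 4815 kJ
Bonds formed (products):
  C–C: 3 × 335 = 1005
  C–H: 9 × 402 = 3618
  C–I: 1 × 247 = 247
  Σ(formed) = 4870 kJ
ΔH = Σ(broken) − Σ(formed) = 4815 − 4870 = −55 kJ
For 2× the reaction as written: 2 × (−55) = −110 kJ

ΔH = −110 kJ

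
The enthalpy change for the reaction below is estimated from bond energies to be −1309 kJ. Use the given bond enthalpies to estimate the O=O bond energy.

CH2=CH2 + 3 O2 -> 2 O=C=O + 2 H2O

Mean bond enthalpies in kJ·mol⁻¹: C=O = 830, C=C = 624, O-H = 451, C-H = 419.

D(O=O) ≈ 505 kJ/mol

Let D be the O=O bond energy.
Σ(broken) = 4×419 + 1×624 + 3×D = 2300 + 3D
Σ(formed) = 4×830 + 4×451 = 5124
ΔH = Σ(broken) − Σ(formed) = (2300 + 3D) − (5124) = −2824 + 3D
Setting this equal to −1309 kJ gives 3D = 1515, so D = 505 kJ/mol.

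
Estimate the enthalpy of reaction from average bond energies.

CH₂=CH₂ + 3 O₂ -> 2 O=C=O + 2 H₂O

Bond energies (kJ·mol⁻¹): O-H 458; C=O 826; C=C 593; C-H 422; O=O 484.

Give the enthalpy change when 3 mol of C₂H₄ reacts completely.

Bonds broken (reactants):
  C-H: 4 × 422 = 1688
  C=C: 1 × 593 = 593
  O=O: 3 × 484 = 1452
  Σ(broken) = 3733 kJ
Bonds formed (products):
  C=O: 4 × 826 = 3304
  O-H: 4 × 458 = 1832
  Σ(formed) = 5136 kJ
ΔH = Σ(broken) − Σ(formed) = 3733 − 5136 = −1403 kJ
For 3× the reaction as written: 3 × (−1403) = −4209 kJ

ΔH = −4209 kJ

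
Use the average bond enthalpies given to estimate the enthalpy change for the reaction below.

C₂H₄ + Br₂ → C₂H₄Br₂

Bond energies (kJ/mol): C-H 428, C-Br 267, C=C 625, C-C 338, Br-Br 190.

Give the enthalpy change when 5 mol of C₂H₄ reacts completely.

ΔH = −285 kJ

Bonds broken (reactants):
  Br-Br: 1 × 190 = 190
  C-H: 4 × 428 = 1712
  C=C: 1 × 625 = 625
  Σ(broken) = 2527 kJ
Bonds formed (products):
  C-Br: 2 × 267 = 534
  C-C: 1 × 338 = 338
  C-H: 4 × 428 = 1712
  Σ(formed) = 2584 kJ
ΔH = Σ(broken) − Σ(formed) = 2527 − 2584 = −57 kJ
For 5× the reaction as written: 5 × (−57) = −285 kJ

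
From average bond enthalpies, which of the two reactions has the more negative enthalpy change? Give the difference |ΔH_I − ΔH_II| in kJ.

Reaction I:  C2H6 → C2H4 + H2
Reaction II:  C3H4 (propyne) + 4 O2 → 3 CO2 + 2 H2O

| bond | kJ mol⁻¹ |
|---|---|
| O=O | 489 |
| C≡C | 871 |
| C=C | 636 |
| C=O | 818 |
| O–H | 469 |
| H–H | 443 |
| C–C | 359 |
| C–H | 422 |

Reaction II, by 2034 kJ

Reaction I:
  Bonds broken (reactants):
    C–C: 1 × 359 = 359
    C–H: 6 × 422 = 2532
    Σ(broken) = 2891 kJ
  Bonds formed (products):
    C–H: 4 × 422 = 1688
    C=C: 1 × 636 = 636
    H–H: 1 × 443 = 443
    Σ(formed) = 2767 kJ
  ΔH_I = 2891 − 2767 = +124 kJ
Reaction II:
  Bonds broken (reactants):
    C≡C: 1 × 871 = 871
    C–C: 1 × 359 = 359
    C–H: 4 × 422 = 1688
    O=O: 4 × 489 = 1956
    Σ(broken) = 4874 kJ
  Bonds formed (products):
    C=O: 6 × 818 = 4908
    O–H: 4 × 469 = 1876
    Σ(formed) = 6784 kJ
  ΔH_II = 4874 − 6784 = −1910 kJ
ΔH_I − ΔH_II = +2034 kJ, so reaction II has the more negative ΔH; |ΔH_I − ΔH_II| = 2034 kJ.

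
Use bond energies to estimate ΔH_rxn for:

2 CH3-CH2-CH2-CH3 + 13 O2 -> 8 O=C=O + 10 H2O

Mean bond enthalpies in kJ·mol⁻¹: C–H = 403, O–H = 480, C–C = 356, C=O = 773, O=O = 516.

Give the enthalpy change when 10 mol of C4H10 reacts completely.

Bonds broken (reactants):
  C–C: 6 × 356 = 2136
  C–H: 20 × 403 = 8060
  O=O: 13 × 516 = 6708
  Σ(broken) = 16904 kJ
Bonds formed (products):
  C=O: 16 × 773 = 12368
  O–H: 20 × 480 = 9600
  Σ(formed) = 21968 kJ
ΔH = Σ(broken) − Σ(formed) = 16904 − 21968 = −5064 kJ
For 5× the reaction as written: 5 × (−5064) = −25320 kJ

ΔH = −25320 kJ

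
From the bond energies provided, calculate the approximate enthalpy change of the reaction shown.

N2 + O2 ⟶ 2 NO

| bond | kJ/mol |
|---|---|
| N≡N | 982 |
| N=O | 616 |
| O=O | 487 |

ΔH ≈ +237 kJ

Bonds broken (reactants):
  N≡N: 1 × 982 = 982
  O=O: 1 × 487 = 487
  Σ(broken) = 1469 kJ
Bonds formed (products):
  N=O: 2 × 616 = 1232
  Σ(formed) = 1232 kJ
ΔH = Σ(broken) − Σ(formed) = 1469 − 1232 = +237 kJ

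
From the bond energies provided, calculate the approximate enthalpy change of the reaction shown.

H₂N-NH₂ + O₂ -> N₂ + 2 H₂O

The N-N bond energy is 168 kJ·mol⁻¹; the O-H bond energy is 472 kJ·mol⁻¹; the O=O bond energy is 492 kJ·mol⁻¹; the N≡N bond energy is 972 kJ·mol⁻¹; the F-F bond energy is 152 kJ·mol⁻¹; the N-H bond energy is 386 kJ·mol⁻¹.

Bonds broken (reactants):
  N-H: 4 × 386 = 1544
  N-N: 1 × 168 = 168
  O=O: 1 × 492 = 492
  Σ(broken) = 2204 kJ
Bonds formed (products):
  N≡N: 1 × 972 = 972
  O-H: 4 × 472 = 1888
  Σ(formed) = 2860 kJ
ΔH = Σ(broken) − Σ(formed) = 2204 − 2860 = −656 kJ

ΔH ≈ −656 kJ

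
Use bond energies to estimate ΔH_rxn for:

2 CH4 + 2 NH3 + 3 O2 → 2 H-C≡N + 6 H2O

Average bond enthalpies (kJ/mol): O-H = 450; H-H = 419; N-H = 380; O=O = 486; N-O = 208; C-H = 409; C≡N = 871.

ΔH ≈ −950 kJ

Bonds broken (reactants):
  C-H: 8 × 409 = 3272
  N-H: 6 × 380 = 2280
  O=O: 3 × 486 = 1458
  Σ(broken) = 7010 kJ
Bonds formed (products):
  C≡N: 2 × 871 = 1742
  C-H: 2 × 409 = 818
  O-H: 12 × 450 = 5400
  Σ(formed) = 7960 kJ
ΔH = Σ(broken) − Σ(formed) = 7010 − 7960 = −950 kJ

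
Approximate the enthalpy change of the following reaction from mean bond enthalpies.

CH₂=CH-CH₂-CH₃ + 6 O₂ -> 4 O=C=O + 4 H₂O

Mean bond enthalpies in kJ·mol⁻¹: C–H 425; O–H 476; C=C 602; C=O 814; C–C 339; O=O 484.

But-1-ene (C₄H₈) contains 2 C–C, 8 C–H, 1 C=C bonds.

ΔH ≈ −2736 kJ

Bonds broken (reactants):
  C–C: 2 × 339 = 678
  C–H: 8 × 425 = 3400
  C=C: 1 × 602 = 602
  O=O: 6 × 484 = 2904
  Σ(broken) = 7584 kJ
Bonds formed (products):
  C=O: 8 × 814 = 6512
  O–H: 8 × 476 = 3808
  Σ(formed) = 10320 kJ
ΔH = Σ(broken) − Σ(formed) = 7584 − 10320 = −2736 kJ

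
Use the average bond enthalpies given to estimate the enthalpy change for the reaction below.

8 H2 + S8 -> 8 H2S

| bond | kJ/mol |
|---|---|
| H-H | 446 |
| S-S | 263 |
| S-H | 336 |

Bonds broken (reactants):
  H-H: 8 × 446 = 3568
  S-S: 8 × 263 = 2104
  Σ(broken) = 5672 kJ
Bonds formed (products):
  S-H: 16 × 336 = 5376
  Σ(formed) = 5376 kJ
ΔH = Σ(broken) − Σ(formed) = 5672 − 5376 = +296 kJ

ΔH ≈ +296 kJ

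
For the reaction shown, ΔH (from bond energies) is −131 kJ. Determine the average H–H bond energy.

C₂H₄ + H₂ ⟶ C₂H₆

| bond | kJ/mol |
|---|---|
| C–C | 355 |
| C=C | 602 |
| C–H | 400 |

Let D be the H–H bond energy.
Σ(broken) = 4×400 + 1×602 + 1×D = 2202 + D
Σ(formed) = 1×355 + 6×400 = 2755
ΔH = Σ(broken) − Σ(formed) = (2202 + D) − (2755) = −553 + D
Setting this equal to −131 kJ gives D = 422 kJ/mol.

D(H–H) ≈ 422 kJ/mol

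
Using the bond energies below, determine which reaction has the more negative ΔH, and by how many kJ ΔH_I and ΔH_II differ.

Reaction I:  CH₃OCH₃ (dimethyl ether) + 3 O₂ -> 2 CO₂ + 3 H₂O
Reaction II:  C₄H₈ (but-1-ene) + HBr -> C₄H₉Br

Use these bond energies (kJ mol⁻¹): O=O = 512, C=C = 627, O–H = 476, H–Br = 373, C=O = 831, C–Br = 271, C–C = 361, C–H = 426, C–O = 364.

Reaction I:
  Bonds broken (reactants):
    C–H: 6 × 426 = 2556
    C–O: 2 × 364 = 728
    O=O: 3 × 512 = 1536
    Σ(broken) = 4820 kJ
  Bonds formed (products):
    C=O: 4 × 831 = 3324
    O–H: 6 × 476 = 2856
    Σ(formed) = 6180 kJ
  ΔH_I = 4820 − 6180 = −1360 kJ
Reaction II:
  Bonds broken (reactants):
    C–C: 2 × 361 = 722
    C–H: 8 × 426 = 3408
    C=C: 1 × 627 = 627
    H–Br: 1 × 373 = 373
    Σ(broken) = 5130 kJ
  Bonds formed (products):
    C–Br: 1 × 271 = 271
    C–C: 3 × 361 = 1083
    C–H: 9 × 426 = 3834
    Σ(formed) = 5188 kJ
  ΔH_II = 5130 − 5188 = −58 kJ
ΔH_I − ΔH_II = −1302 kJ, so reaction I has the more negative ΔH; |ΔH_I − ΔH_II| = 1302 kJ.

Reaction I, by 1302 kJ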